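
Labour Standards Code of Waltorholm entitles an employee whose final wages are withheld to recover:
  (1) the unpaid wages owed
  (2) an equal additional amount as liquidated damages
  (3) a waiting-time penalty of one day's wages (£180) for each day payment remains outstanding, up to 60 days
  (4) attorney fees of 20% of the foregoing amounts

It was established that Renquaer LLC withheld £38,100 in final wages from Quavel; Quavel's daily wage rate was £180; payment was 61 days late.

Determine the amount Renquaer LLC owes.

£104,400

Liquidated damages (equal amount): £38,100
Penalty days: min(61, 60) = 60
Waiting-time penalty: 60 × £180 = £10,800
Subtotal: £38,100 + £38,100 + £10,800 = £87,000
Attorney fees: 20% of £87,000 = £17,400
Total award: £87,000 + £17,400 = £104,400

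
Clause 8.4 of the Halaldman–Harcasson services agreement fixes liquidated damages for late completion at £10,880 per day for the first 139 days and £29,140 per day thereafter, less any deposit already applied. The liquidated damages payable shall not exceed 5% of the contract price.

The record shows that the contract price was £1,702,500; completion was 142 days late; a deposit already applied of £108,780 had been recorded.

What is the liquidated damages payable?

First 139 days: 139 × £10,880 = £1,512,320
Remaining days: (142 − 139) × £29,140 = £87,420
Accrued per-day damages: £1,512,320 + £87,420 = £1,599,740
Less deposit already applied: £1,599,740 − £108,780 = £1,490,960
Cap: 5% of £1,702,500 = £85,125
Cap at £85,125: £1,490,960 exceeds the cap → £85,125

£85,125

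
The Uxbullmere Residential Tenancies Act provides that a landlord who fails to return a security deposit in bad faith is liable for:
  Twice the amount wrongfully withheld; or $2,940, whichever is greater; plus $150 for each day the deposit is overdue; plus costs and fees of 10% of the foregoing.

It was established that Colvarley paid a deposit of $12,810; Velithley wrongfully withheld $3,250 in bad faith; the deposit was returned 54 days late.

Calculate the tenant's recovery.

Doubled: 2 × $3,250 = $6,500
Minimum $2,940: $6,500 meets the minimum, no increase.
Late-return penalty: 54 × $150 = $8,100
Damages plus late penalty: $6,500 + $8,100 = $14,600
Costs and fees: 10% of $14,600 = $1,460
Total recovery: $14,600 + $1,460 = $16,060

$16,060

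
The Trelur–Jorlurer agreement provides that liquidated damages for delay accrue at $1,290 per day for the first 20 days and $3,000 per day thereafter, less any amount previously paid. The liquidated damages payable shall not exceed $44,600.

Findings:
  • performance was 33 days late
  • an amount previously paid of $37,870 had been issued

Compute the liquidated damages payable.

$26,930

First 20 days: 20 × $1,290 = $25,800
Remaining days: (33 − 20) × $3,000 = $39,000
Accrued per-day damages: $25,800 + $39,000 = $64,800
Less amount previously paid: $64,800 − $37,870 = $26,930
Cap at $44,600: $26,930 is within the cap, no reduction.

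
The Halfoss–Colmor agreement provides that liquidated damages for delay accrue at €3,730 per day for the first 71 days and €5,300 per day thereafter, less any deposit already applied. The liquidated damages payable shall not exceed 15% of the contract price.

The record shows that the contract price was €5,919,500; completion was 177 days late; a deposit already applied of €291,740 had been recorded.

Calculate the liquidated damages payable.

Liquidated damages: €534,890

First 71 days: 71 × €3,730 = €264,830
Remaining days: (177 − 71) × €5,300 = €561,800
Accrued per-day damages: €264,830 + €561,800 = €826,630
Less deposit already applied: €826,630 − €291,740 = €534,890
Cap: 15% of €5,919,500 = €887,925
Cap at €887,925: €534,890 is within the cap, no reduction.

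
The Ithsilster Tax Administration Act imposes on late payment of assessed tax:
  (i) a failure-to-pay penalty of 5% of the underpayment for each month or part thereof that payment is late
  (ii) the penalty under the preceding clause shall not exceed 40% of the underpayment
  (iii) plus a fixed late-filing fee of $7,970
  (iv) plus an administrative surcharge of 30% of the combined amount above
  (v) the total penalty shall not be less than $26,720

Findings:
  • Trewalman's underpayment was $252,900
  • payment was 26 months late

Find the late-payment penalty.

$141,869

Accrued rate: 5% × 26 = 130%, capped at 40% → 40%
Failure-to-pay penalty: 40% of $252,900 = $101,160
Penalty before surcharge: $101,160 + $7,970 = $109,130
Administrative surcharge: 30% of $109,130 = $32,739
Total penalty: $109,130 + $32,739 = $141,869
Minimum $26,720: $141,869 meets the minimum, no increase.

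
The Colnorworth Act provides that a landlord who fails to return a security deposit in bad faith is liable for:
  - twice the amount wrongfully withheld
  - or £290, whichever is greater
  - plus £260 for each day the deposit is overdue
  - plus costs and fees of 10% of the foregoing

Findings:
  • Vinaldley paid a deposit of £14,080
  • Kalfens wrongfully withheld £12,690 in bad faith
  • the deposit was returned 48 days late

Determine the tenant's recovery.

Doubled: 2 × £12,690 = £25,380
Minimum £290: £25,380 meets the minimum, no increase.
Late-return penalty: 48 × £260 = £12,480
Damages plus late penalty: £25,380 + £12,480 = £37,860
Costs and fees: 10% of £37,860 = £3,786
Total recovery: £37,860 + £3,786 = £41,646

£41,646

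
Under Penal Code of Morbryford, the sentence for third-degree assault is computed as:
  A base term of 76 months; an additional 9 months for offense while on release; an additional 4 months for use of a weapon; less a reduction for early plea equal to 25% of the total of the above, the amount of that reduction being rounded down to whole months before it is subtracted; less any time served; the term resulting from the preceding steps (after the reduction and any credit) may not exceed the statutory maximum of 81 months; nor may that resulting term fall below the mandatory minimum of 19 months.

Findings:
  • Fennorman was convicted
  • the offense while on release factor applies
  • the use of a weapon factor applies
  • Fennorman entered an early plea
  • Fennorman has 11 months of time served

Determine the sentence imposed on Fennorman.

Offense while on release enhancement: +9 months
Use of a weapon enhancement: +4 months
Adjusted term: 76 months + 9 months + 4 months = 89 months
Early plea reduction: 25% of 89 months = 22 months (rounded down)
After reduction: 89 − 22 = 67 months
Less time served: 67 months − 11 months = 56 months
Cap at 81 months: 56 months is within the cap, no reduction.
Minimum 19 months: 56 months meets the minimum, no increase.

56 months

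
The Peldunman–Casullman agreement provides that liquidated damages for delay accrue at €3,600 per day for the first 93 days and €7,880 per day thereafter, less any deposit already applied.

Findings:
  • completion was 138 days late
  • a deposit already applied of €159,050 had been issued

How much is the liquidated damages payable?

First 93 days: 93 × €3,600 = €334,800
Remaining days: (138 − 93) × €7,880 = €354,600
Accrued per-day damages: €334,800 + €354,600 = €689,400
Less deposit already applied: €689,400 − €159,050 = €530,350

€530,350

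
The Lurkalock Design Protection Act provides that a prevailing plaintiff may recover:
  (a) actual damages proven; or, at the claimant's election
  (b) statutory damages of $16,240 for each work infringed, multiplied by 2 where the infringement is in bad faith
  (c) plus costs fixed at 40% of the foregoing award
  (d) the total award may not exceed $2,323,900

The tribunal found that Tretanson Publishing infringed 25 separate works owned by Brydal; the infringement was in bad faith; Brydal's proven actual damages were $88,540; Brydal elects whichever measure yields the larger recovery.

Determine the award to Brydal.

Statutory damages: 25 × $16,240 = $406,000
Doubled: 2 × $406,000 = $812,000
Greater of actual damages ($88,540) or enhanced statutory damages ($812,000): $812,000
Costs: 40% of $812,000 = $324,800
Award plus costs: $812,000 + $324,800 = $1,136,800
Cap at $2,323,900: $1,136,800 is within the cap, no reduction.

$1,136,800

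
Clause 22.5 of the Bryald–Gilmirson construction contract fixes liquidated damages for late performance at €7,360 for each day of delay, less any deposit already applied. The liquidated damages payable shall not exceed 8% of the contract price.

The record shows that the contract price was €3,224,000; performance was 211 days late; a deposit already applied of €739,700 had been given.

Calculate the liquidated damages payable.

Per-day damages: 211 × €7,360 = €1,552,960
Less deposit already applied: €1,552,960 − €739,700 = €813,260
Cap: 8% of €3,224,000 = €257,920
Cap at €257,920: €813,260 exceeds the cap → €257,920

€257,920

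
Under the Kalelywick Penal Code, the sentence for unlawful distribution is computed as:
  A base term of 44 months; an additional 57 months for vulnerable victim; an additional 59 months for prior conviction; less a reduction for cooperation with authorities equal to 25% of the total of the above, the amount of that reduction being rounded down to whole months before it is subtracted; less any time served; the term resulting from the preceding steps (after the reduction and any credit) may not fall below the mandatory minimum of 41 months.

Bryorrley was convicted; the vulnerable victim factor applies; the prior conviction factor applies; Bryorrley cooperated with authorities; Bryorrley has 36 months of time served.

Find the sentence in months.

Vulnerable victim enhancement: +57 months
Prior conviction enhancement: +59 months
Adjusted term: 44 months + 57 months + 59 months = 160 months
Cooperation with authorities reduction: 25% of 160 months = 40 months (rounded down)
After reduction: 160 − 40 = 120 months
Less time served: 120 months − 36 months = 84 months
Minimum 41 months: 84 months meets the minimum, no increase.

84 months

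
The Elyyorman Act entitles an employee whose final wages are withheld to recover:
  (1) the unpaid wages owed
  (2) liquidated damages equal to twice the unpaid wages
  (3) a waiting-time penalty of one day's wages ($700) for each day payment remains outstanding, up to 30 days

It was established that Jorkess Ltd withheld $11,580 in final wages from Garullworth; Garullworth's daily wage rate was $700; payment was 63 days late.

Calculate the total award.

Doubled: 2 × $11,580 = $23,160
Penalty days: min(63, 30) = 30
Waiting-time penalty: 30 × $700 = $21,000
Total award: $11,580 + $23,160 + $21,000 = $55,740

$55,740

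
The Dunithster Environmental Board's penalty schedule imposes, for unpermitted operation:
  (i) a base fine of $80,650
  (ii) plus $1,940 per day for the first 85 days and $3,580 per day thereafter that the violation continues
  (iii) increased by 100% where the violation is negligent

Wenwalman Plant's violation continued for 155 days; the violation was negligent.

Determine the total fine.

First 85 days: 85 × $1,940 = $164,900
Remaining days: (155 − 85) × $3,580 = $250,600
Per-day component: $164,900 + $250,600 = $415,500
Base plus per-day: $80,650 + $415,500 = $496,150
Enhancement: 100% of $496,150 = $496,150
Enhanced fine: $496,150 + $496,150 = $992,300

$992,300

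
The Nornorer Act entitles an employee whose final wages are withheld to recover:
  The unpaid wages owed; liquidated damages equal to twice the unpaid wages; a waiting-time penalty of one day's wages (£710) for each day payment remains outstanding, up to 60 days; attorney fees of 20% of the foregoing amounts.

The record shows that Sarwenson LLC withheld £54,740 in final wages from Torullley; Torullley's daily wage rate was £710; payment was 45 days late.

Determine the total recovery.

£235,404

Doubled: 2 × £54,740 = £109,480
Penalty days: min(45, 60) = 45
Waiting-time penalty: 45 × £710 = £31,950
Subtotal: £54,740 + £109,480 + £31,950 = £196,170
Attorney fees: 20% of £196,170 = £39,234
Total award: £196,170 + £39,234 = £235,404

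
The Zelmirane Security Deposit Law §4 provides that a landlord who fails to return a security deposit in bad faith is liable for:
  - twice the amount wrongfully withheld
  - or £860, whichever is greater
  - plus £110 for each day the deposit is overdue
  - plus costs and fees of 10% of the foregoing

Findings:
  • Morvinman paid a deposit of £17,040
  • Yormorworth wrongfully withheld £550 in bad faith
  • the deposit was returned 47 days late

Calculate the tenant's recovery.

Recovery: £6,897

Doubled: 2 × £550 = £1,100
Minimum £860: £1,100 meets the minimum, no increase.
Late-return penalty: 47 × £110 = £5,170
Damages plus late penalty: £1,100 + £5,170 = £6,270
Costs and fees: 10% of £6,270 = £627
Total recovery: £6,270 + £627 = £6,897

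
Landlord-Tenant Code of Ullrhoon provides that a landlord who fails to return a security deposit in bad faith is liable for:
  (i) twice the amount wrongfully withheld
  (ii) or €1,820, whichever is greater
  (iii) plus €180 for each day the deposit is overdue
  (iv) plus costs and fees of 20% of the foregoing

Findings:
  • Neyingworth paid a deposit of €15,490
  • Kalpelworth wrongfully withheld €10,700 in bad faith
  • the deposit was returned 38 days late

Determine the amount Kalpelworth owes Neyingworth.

Recovery: €33,888

Doubled: 2 × €10,700 = €21,400
Minimum €1,820: €21,400 meets the minimum, no increase.
Late-return penalty: 38 × €180 = €6,840
Damages plus late penalty: €21,400 + €6,840 = €28,240
Costs and fees: 20% of €28,240 = €5,648
Total recovery: €28,240 + €5,648 = €33,888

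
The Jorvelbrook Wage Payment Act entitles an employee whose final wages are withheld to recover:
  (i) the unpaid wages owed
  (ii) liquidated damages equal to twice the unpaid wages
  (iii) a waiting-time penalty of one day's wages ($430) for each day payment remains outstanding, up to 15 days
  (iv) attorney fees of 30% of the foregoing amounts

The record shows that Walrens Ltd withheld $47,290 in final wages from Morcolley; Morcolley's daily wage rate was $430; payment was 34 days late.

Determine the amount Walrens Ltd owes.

$192,816

Doubled: 2 × $47,290 = $94,580
Penalty days: min(34, 15) = 15
Waiting-time penalty: 15 × $430 = $6,450
Subtotal: $47,290 + $94,580 + $6,450 = $148,320
Attorney fees: 30% of $148,320 = $44,496
Total award: $148,320 + $44,496 = $192,816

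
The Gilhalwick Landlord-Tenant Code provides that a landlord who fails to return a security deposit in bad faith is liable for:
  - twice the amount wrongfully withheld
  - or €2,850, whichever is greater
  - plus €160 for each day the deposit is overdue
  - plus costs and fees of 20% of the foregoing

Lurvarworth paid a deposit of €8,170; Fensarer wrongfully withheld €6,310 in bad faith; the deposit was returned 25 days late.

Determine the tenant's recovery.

Doubled: 2 × €6,310 = €12,620
Minimum €2,850: €12,620 meets the minimum, no increase.
Late-return penalty: 25 × €160 = €4,000
Damages plus late penalty: €12,620 + €4,000 = €16,620
Costs and fees: 20% of €16,620 = €3,324
Total recovery: €16,620 + €3,324 = €19,944

€19,944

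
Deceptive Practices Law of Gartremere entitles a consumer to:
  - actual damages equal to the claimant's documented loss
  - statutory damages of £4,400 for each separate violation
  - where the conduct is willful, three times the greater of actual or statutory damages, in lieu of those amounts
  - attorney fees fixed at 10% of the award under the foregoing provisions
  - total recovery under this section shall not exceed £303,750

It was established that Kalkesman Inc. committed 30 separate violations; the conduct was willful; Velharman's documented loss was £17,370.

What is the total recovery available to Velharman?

£303,750

Statutory damages: 30 × £4,400 = £132,000
Greater of actual damages (£17,370) or statutory damages (£132,000): £132,000
Trebled: 3 × £132,000 = £396,000
Attorney fees: 10% of £396,000 = £39,600
Total before cap: £396,000 + £39,600 = £435,600
Cap at £303,750: £435,600 exceeds the cap → £303,750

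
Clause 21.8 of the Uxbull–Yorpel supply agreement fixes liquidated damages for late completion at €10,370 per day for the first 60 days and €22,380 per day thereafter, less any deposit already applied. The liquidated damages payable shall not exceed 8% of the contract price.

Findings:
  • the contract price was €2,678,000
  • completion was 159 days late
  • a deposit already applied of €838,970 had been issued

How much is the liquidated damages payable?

Liquidated damages: €214,240

First 60 days: 60 × €10,370 = €622,200
Remaining days: (159 − 60) × €22,380 = €2,215,620
Accrued per-day damages: €622,200 + €2,215,620 = €2,837,820
Less deposit already applied: €2,837,820 − €838,970 = €1,998,850
Cap: 8% of €2,678,000 = €214,240
Cap at €214,240: €1,998,850 exceeds the cap → €214,240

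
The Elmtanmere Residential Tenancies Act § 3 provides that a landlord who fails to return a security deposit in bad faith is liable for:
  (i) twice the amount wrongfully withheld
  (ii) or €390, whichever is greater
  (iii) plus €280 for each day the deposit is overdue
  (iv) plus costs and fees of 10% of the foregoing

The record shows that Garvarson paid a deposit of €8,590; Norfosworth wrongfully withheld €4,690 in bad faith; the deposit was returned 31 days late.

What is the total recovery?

€19,866

Doubled: 2 × €4,690 = €9,380
Minimum €390: €9,380 meets the minimum, no increase.
Late-return penalty: 31 × €280 = €8,680
Damages plus late penalty: €9,380 + €8,680 = €18,060
Costs and fees: 10% of €18,060 = €1,806
Total recovery: €18,060 + €1,806 = €19,866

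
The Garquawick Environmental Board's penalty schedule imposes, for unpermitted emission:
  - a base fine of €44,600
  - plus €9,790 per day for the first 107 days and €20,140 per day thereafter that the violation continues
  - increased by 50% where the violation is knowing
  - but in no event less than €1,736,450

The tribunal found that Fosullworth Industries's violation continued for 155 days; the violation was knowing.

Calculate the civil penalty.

First 107 days: 107 × €9,790 = €1,047,530
Remaining days: (155 − 107) × €20,140 = €966,720
Per-day component: €1,047,530 + €966,720 = €2,014,250
Base plus per-day: €44,600 + €2,014,250 = €2,058,850
Enhancement: 50% of €2,058,850 = €1,029,425
Enhanced fine: €2,058,850 + €1,029,425 = €3,088,275
Minimum €1,736,450: €3,088,275 meets the minimum, no increase.

Civil penalty: €3,088,275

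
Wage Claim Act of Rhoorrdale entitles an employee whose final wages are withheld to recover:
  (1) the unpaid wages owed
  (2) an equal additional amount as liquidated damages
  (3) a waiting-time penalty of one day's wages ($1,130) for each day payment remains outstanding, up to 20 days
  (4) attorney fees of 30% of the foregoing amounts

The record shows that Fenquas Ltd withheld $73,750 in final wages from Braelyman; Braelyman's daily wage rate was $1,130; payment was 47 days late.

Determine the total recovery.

Liquidated damages (equal amount): $73,750
Penalty days: min(47, 20) = 20
Waiting-time penalty: 20 × $1,130 = $22,600
Subtotal: $73,750 + $73,750 + $22,600 = $170,100
Attorney fees: 30% of $170,100 = $51,030
Total award: $170,100 + $51,030 = $221,130

$221,130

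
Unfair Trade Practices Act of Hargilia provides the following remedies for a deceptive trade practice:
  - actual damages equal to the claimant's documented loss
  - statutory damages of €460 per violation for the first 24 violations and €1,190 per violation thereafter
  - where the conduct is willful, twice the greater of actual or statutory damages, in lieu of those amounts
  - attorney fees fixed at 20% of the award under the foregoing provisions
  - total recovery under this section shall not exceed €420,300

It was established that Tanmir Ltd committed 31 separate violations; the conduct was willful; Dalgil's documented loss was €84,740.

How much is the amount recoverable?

€203,376

First 24 violations: 24 × €460 = €11,040
Remaining violations: (31 − 24) × €1,190 = €8,330
Statutory damages: €11,040 + €8,330 = €19,370
Greater of actual damages (€84,740) or statutory damages (€19,370): €84,740
Doubled: 2 × €84,740 = €169,480
Attorney fees: 20% of €169,480 = €33,896
Total before cap: €169,480 + €33,896 = €203,376
Cap at €420,300: €203,376 is within the cap, no reduction.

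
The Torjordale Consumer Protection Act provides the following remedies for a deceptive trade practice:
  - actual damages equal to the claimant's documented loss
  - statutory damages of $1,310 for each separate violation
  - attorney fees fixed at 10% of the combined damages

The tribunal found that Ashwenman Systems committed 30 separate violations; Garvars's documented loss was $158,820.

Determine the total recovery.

$217,932

Statutory damages: 30 × $1,310 = $39,300
Combined damages: $158,820 + $39,300 = $198,120
Attorney fees: 10% of $198,120 = $19,812
Total recovery: $198,120 + $19,812 = $217,932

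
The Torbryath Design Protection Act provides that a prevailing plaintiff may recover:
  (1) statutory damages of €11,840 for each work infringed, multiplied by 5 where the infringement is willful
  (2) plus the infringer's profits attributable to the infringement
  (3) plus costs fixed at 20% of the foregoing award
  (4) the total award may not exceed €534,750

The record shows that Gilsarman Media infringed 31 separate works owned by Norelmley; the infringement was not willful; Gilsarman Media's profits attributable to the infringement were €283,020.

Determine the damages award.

Award: €534,750

Statutory damages: 31 × €11,840 = €367,040
Infringement not willful: no ×5 enhancement.
Combined award: €367,040 + €283,020 = €650,060
Costs: 20% of €650,060 = €130,012
Award plus costs: €650,060 + €130,012 = €780,072
Cap at €534,750: €780,072 exceeds the cap → €534,750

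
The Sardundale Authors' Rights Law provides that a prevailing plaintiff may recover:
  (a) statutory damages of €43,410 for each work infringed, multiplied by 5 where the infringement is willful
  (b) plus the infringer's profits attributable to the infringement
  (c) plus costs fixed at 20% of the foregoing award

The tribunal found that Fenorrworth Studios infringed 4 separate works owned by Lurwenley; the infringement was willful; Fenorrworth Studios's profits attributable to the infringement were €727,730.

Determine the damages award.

Statutory damages: 4 × €43,410 = €173,640
Multiplied by 5: 5 × €173,640 = €868,200
Combined award: €868,200 + €727,730 = €1,595,930
Costs: 20% of €1,595,930 = €319,186
Award plus costs: €1,595,930 + €319,186 = €1,915,116

€1,915,116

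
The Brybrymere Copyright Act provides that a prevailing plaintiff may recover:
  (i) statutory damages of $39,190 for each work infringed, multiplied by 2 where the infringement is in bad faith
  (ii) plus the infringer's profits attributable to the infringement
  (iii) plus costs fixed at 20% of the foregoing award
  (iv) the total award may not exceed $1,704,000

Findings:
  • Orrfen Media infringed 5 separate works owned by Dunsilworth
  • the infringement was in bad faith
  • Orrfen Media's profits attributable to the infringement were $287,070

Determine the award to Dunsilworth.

Statutory damages: 5 × $39,190 = $195,950
Doubled: 2 × $195,950 = $391,900
Combined award: $391,900 + $287,070 = $678,970
Costs: 20% of $678,970 = $135,794
Award plus costs: $678,970 + $135,794 = $814,764
Cap at $1,704,000: $814,764 is within the cap, no reduction.

$814,764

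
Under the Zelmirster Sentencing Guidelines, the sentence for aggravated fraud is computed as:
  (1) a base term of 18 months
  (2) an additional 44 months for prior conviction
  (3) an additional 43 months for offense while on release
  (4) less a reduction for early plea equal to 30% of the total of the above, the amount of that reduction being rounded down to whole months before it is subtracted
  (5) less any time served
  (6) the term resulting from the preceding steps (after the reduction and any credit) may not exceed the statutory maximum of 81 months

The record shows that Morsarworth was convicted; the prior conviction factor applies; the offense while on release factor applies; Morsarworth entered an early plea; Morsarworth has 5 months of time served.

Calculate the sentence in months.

Sentence: 69 months

Prior conviction enhancement: +44 months
Offense while on release enhancement: +43 months
Adjusted term: 18 months + 44 months + 43 months = 105 months
Early plea reduction: 30% of 105 months = 31 months (rounded down)
After reduction: 105 − 31 = 74 months
Less time served: 74 months − 5 months = 69 months
Cap at 81 months: 69 months is within the cap, no reduction.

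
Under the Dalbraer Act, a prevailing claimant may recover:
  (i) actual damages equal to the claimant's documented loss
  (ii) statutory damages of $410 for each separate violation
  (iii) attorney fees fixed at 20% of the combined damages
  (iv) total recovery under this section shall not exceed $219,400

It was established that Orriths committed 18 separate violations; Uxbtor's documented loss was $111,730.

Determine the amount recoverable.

$142,932

Statutory damages: 18 × $410 = $7,380
Combined damages: $111,730 + $7,380 = $119,110
Attorney fees: 20% of $119,110 = $23,822
Total before cap: $119,110 + $23,822 = $142,932
Cap at $219,400: $142,932 is within the cap, no reduction.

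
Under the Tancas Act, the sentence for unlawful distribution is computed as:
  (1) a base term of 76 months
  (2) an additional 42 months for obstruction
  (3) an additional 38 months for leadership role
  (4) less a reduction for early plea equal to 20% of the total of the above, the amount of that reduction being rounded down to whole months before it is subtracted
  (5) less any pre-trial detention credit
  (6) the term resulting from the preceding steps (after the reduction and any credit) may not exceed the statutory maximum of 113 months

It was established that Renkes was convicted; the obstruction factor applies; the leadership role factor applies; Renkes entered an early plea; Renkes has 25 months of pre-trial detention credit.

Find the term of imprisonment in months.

Obstruction enhancement: +42 months
Leadership role enhancement: +38 months
Adjusted term: 76 months + 42 months + 38 months = 156 months
Early plea reduction: 20% of 156 months = 31 months (rounded down)
After reduction: 156 − 31 = 125 months
Less pre-trial detention credit: 125 months − 25 months = 100 months
Cap at 113 months: 100 months is within the cap, no reduction.

100 months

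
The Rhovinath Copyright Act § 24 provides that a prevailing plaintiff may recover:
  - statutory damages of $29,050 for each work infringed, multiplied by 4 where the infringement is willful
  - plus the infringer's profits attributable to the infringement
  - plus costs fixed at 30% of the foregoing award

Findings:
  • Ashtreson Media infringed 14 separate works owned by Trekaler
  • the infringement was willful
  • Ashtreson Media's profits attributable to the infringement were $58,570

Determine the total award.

Award: $2,190,981

Statutory damages: 14 × $29,050 = $406,700
Multiplied by 4: 4 × $406,700 = $1,626,800
Combined award: $1,626,800 + $58,570 = $1,685,370
Costs: 30% of $1,685,370 = $505,611
Award plus costs: $1,685,370 + $505,611 = $2,190,981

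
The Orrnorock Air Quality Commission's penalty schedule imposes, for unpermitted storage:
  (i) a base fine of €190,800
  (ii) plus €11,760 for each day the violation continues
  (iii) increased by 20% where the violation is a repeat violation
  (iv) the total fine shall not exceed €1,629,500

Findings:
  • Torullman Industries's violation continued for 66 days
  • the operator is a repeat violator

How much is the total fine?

€1,160,352

Per-day component: 66 × €11,760 = €776,160
Base plus per-day: €190,800 + €776,160 = €966,960
Enhancement: 20% of €966,960 = €193,392
Enhanced fine: €966,960 + €193,392 = €1,160,352
Cap at €1,629,500: €1,160,352 is within the cap, no reduction.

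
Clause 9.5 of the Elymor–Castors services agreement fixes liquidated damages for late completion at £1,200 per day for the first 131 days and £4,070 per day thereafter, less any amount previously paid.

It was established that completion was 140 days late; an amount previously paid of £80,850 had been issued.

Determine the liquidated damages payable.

£112,980

First 131 days: 131 × £1,200 = £157,200
Remaining days: (140 − 131) × £4,070 = £36,630
Accrued per-day damages: £157,200 + £36,630 = £193,830
Less amount previously paid: £193,830 − £80,850 = £112,980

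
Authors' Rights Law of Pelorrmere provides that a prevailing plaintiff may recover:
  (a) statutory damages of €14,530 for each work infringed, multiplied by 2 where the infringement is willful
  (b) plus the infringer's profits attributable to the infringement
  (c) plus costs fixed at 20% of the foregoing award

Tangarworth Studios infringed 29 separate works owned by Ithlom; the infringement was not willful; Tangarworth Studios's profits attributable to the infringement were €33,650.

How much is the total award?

Award: €546,024

Statutory damages: 29 × €14,530 = €421,370
Infringement not willful: no ×2 enhancement.
Combined award: €421,370 + €33,650 = €455,020
Costs: 20% of €455,020 = €91,004
Award plus costs: €455,020 + €91,004 = €546,024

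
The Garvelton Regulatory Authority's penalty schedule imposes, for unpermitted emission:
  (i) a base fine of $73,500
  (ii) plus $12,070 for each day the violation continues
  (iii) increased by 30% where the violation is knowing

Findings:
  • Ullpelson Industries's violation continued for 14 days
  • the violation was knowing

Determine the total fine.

Per-day component: 14 × $12,070 = $168,980
Base plus per-day: $73,500 + $168,980 = $242,480
Enhancement: 30% of $242,480 = $72,744
Enhanced fine: $242,480 + $72,744 = $315,224

$315,224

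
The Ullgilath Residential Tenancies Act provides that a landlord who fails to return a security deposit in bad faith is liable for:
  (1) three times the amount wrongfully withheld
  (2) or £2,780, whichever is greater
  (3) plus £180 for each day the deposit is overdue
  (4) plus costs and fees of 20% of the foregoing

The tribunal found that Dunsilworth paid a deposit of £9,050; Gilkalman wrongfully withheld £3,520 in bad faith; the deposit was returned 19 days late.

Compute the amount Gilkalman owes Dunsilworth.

Recovery: £16,776

Trebled: 3 × £3,520 = £10,560
Minimum £2,780: £10,560 meets the minimum, no increase.
Late-return penalty: 19 × £180 = £3,420
Damages plus late penalty: £10,560 + £3,420 = £13,980
Costs and fees: 20% of £13,980 = £2,796
Total recovery: £13,980 + £2,796 = £16,776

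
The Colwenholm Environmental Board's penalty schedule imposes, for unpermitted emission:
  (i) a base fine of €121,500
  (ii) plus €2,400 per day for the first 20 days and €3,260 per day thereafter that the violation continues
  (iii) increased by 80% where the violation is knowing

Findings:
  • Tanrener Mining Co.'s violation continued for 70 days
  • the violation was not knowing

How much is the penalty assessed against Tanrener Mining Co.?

First 20 days: 20 × €2,400 = €48,000
Remaining days: (70 − 20) × €3,260 = €163,000
Per-day component: €48,000 + €163,000 = €211,000
Base plus per-day: €121,500 + €211,000 = €332,500
The violation was not knowing: no 80% increase.

€332,500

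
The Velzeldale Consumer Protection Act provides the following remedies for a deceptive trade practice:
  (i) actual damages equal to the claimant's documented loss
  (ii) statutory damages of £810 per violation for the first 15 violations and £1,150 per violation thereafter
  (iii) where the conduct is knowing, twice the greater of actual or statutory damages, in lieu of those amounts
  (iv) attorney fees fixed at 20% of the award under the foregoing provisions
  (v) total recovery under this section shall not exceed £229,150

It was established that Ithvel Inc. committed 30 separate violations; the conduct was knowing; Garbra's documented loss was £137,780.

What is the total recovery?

First 15 violations: 15 × £810 = £12,150
Remaining violations: (30 − 15) × £1,150 = £17,250
Statutory damages: £12,150 + £17,250 = £29,400
Greater of actual damages (£137,780) or statutory damages (£29,400): £137,780
Doubled: 2 × £137,780 = £275,560
Attorney fees: 20% of £275,560 = £55,112
Total before cap: £275,560 + £55,112 = £330,672
Cap at £229,150: £330,672 exceeds the cap → £229,150

£229,150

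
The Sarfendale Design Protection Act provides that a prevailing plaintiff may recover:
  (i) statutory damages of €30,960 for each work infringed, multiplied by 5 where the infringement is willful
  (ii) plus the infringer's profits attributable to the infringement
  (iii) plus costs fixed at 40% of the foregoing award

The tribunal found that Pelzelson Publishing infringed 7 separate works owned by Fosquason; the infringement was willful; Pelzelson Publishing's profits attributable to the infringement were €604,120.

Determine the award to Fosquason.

€2,362,808

Statutory damages: 7 × €30,960 = €216,720
Multiplied by 5: 5 × €216,720 = €1,083,600
Combined award: €1,083,600 + €604,120 = €1,687,720
Costs: 40% of €1,687,720 = €675,088
Award plus costs: €1,687,720 + €675,088 = €2,362,808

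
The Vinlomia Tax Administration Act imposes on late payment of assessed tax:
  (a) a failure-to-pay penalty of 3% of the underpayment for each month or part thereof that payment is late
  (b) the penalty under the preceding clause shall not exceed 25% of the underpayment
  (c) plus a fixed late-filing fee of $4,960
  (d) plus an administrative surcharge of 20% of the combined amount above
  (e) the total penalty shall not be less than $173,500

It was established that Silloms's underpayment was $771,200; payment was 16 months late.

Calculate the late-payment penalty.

$237,312

Accrued rate: 3% × 16 = 48%, capped at 25% → 25%
Failure-to-pay penalty: 25% of $771,200 = $192,800
Penalty before surcharge: $192,800 + $4,960 = $197,760
Administrative surcharge: 20% of $197,760 = $39,552
Total penalty: $197,760 + $39,552 = $237,312
Minimum $173,500: $237,312 meets the minimum, no increase.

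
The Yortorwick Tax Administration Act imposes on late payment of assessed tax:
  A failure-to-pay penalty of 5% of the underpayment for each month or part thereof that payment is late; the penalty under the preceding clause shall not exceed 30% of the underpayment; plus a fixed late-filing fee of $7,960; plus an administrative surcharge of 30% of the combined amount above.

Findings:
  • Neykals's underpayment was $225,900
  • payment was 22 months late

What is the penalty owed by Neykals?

Accrued rate: 5% × 22 = 110%, capped at 30% → 30%
Failure-to-pay penalty: 30% of $225,900 = $67,770
Penalty before surcharge: $67,770 + $7,960 = $75,730
Administrative surcharge: 30% of $75,730 = $22,719
Total penalty: $75,730 + $22,719 = $98,449

$98,449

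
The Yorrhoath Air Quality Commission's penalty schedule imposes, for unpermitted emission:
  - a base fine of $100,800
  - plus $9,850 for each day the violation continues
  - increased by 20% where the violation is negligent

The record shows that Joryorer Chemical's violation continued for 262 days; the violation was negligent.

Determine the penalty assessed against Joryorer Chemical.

Per-day component: 262 × $9,850 = $2,580,700
Base plus per-day: $100,800 + $2,580,700 = $2,681,500
Enhancement: 20% of $2,681,500 = $536,300
Enhanced fine: $2,681,500 + $536,300 = $3,217,800

$3,217,800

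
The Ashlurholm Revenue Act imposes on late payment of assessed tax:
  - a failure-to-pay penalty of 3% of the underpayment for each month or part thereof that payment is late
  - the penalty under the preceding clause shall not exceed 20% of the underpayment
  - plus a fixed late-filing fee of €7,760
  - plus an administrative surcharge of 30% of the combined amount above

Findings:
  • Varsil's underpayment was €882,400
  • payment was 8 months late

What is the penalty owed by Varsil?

€239,512

Accrued rate: 3% × 8 = 24%, capped at 20% → 20%
Failure-to-pay penalty: 20% of €882,400 = €176,480
Penalty before surcharge: €176,480 + €7,760 = €184,240
Administrative surcharge: 30% of €184,240 = €55,272
Total penalty: €184,240 + €55,272 = €239,512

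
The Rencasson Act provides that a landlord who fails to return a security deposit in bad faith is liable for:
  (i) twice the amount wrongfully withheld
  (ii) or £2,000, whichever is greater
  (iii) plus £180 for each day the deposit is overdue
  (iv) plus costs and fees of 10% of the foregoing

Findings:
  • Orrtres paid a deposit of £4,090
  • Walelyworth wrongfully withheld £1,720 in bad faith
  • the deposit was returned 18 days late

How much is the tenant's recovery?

£7,348

Doubled: 2 × £1,720 = £3,440
Minimum £2,000: £3,440 meets the minimum, no increase.
Late-return penalty: 18 × £180 = £3,240
Damages plus late penalty: £3,440 + £3,240 = £6,680
Costs and fees: 10% of £6,680 = £668
Total recovery: £6,680 + £668 = £7,348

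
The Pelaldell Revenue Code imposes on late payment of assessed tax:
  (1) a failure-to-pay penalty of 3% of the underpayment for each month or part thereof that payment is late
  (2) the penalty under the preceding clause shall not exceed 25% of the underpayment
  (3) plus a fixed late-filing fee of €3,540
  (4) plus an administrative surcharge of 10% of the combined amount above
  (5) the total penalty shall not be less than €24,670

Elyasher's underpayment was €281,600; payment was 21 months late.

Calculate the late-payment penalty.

Accrued rate: 3% × 21 = 63%, capped at 25% → 25%
Failure-to-pay penalty: 25% of €281,600 = €70,400
Penalty before surcharge: €70,400 + €3,540 = €73,940
Administrative surcharge: 10% of €73,940 = €7,394
Total penalty: €73,940 + €7,394 = €81,334
Minimum €24,670: €81,334 meets the minimum, no increase.

Penalty: €81,334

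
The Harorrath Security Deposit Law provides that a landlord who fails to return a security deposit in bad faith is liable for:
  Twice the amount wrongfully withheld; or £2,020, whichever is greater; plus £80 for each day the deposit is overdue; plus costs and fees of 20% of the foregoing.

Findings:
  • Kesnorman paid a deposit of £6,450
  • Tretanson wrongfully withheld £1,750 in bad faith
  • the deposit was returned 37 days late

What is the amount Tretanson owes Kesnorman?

Recovery: £7,752

Doubled: 2 × £1,750 = £3,500
Minimum £2,020: £3,500 meets the minimum, no increase.
Late-return penalty: 37 × £80 = £2,960
Damages plus late penalty: £3,500 + £2,960 = £6,460
Costs and fees: 20% of £6,460 = £1,292
Total recovery: £6,460 + £1,292 = £7,752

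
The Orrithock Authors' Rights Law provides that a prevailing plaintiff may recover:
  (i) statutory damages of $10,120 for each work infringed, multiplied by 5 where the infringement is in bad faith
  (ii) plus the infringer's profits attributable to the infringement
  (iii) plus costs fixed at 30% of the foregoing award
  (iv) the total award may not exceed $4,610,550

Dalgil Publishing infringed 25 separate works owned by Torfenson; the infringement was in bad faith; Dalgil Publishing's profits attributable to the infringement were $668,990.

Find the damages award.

Statutory damages: 25 × $10,120 = $253,000
Multiplied by 5: 5 × $253,000 = $1,265,000
Combined award: $1,265,000 + $668,990 = $1,933,990
Costs: 30% of $1,933,990 = $580,197
Award plus costs: $1,933,990 + $580,197 = $2,514,187
Cap at $4,610,550: $2,514,187 is within the cap, no reduction.

$2,514,187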